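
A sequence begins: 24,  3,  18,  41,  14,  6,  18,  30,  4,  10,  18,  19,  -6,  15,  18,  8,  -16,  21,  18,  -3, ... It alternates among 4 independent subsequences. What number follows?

Taking every 4th term gives 4 separate tracks.
Track A = 24, 14, 4, -6, -16: arithmetic, step −10.
Track B = 3, 6, 10, 15, 21: triangular numbers n(n+1)/2 for n = 2, 3, ….
Track C = 18, 18, 18, 18, 18: the constant sequence 18.
Track D = 41, 30, 19, 8, -3: arithmetic, step −11.
The 21st slot belongs to track A; its 6th term is -26.

-26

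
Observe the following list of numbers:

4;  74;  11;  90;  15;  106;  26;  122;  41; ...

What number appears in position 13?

Odd-indexed and even-indexed terms follow separate rules.
Subsequence A: 4, 11, 15, 26, 41 — a Fibonacci-like recurrence a_n = a_{n-1} + a_{n-2}.
Subsequence B: 74, 90, 106, 122 — linear: a_n = 58 + 16·n.
Position 13 falls in subsequence A as its term 7, giving 108.

108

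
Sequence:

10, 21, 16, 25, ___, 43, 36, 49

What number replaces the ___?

32

The slot pattern repeats as AABB (period 4), so there are 2 interleaved tracks.
Stream A = 10, 21, ?, 43: arithmetic, step +11.
Stream B = 16, 25, 36, 49: the squares 4², 5², 6², ….
Filling stream A at index 3 by its rule yields 32.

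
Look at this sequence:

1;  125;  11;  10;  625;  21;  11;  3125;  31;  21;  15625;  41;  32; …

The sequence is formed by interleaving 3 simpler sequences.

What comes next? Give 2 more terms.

78125, 51

Read the sequence 3 terms at a time; column i is its own pattern.
Stream A: 1, 10, 11, 21, 32. Each term equals the sum of the previous two.
Stream B: 125, 625, 3125, 15625. Powers of 5.
Stream C: 11, 21, 31, 41. Adding 10 each time.
The 14th slot belongs to stream B; its 5th term is 78125.
Position 15 falls in stream C as its term 5, giving 51.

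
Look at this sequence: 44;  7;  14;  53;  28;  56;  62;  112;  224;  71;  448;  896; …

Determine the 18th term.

14336

Positions follow the repeating pattern ABB; grouping by letter gives 2 tracks.
Track A = 44, 53, 62, 71: linear: a_n = 35 + 9·n.
Track B = 7, 14, 28, 56, 112, 224, 448, 896: multiplying by 2 each time.
Term 18 comes from track B (its 12th entry): 14336.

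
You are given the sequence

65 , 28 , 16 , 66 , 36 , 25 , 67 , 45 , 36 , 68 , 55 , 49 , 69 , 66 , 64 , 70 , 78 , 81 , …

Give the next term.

71

Read the sequence 3 terms at a time; column i is its own pattern.
Stream A = 65, 66, 67, 68, 69, 70: adding 1 each time.
Stream B = 28, 36, 45, 55, 66, 78: triangular numbers starting at T_7.
Stream C = 16, 25, 36, 49, 64, 81: the squares 4², 5², 6², ….
Term 19 comes from stream A (its 7th entry): 71.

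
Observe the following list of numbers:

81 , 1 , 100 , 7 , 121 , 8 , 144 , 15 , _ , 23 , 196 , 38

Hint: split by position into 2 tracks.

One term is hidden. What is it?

The terms cycle through 2 interleaved subsequences.
Track A: 81, 100, 121, 144, ?, 196. The squares 9², 10², 11², ….
Track B: 1, 7, 8, 15, 23, 38. Each term equals the sum of the previous two.
Track A's pattern makes the blank 169.

169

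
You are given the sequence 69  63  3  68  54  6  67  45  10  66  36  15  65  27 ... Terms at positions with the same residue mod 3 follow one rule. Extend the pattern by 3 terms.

The terms cycle through 3 interleaved subsequences.
Subsequence A is 69, 68, 67, 66, 65, which is linear: a_n = 70 − n.
Subsequence B is 63, 54, 45, 36, 27, which is arithmetic, step −9.
Subsequence C is 3, 6, 10, 15, which is the triangular numbers T_2, T_3, ….
Position 15 falls in subsequence C as its term 5, giving 21.
The 16th slot belongs to subsequence A; its 6th term is 64.
Position 17 falls in subsequence B as its term 6, giving 18.

21, 64, 18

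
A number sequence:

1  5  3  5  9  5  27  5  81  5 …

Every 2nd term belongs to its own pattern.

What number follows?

Odd-indexed and even-indexed terms follow separate rules.
Track A: 1, 3, 9, 27, 81 (powers 3^0, 3^1, 3^2, …).
Track B: 5, 5, 5, 5, 5 (always 5).
Position 11 → track A, term 6 = 243.

243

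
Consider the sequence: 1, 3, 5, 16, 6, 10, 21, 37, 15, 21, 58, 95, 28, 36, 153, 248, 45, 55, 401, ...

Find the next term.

649

Reading positions in blocks of 4 reveals the pattern AABB — 2 tracks woven together.
Track A: 1, 3, 6, 10, 15, 21, 28, 36, 45, 55. Triangular numbers starting at T_1.
Track B: 5, 16, 21, 37, 58, 95, 153, 248, 401. Each term equals the sum of the previous two.
The 20th slot belongs to track B; its 10th term is 649.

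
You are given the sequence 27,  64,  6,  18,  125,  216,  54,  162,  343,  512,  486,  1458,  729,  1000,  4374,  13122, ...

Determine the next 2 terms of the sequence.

The slot pattern repeats as AABB (period 4), so there are 2 interleaved tracks.
Track A: 27, 64, 125, 216, 343, 512, 729, 1000 — the cubes 3³, 4³, 5³, ….
Track B: 6, 18, 54, 162, 486, 1458, 4374, 13122 — geometric with ratio 3.
Position 17 falls in track A as its term 9, giving 1331.
Position 18 falls in track A as its term 10, giving 1728.

1331, 1728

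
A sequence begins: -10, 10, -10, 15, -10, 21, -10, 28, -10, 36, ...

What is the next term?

Split by position mod 2 into 2 tracks.
Track A: -10, -10, -10, -10, -10. The constant sequence -10.
Track B: 10, 15, 21, 28, 36. Triangular numbers starting at T_4.
The 11th slot belongs to track A; its 6th term is -10.

-10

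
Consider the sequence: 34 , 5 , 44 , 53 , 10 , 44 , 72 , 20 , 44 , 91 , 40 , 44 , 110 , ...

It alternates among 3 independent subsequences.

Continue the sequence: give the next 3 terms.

80, 44, 129

The terms cycle through 3 interleaved subsequences.
Subsequence A: 34, 53, 72, 91, 110 — arithmetic, step +19.
Subsequence B: 5, 10, 20, 40 — geometric with ratio 2.
Subsequence C: 44, 44, 44, 44 — always 44.
Position 14 falls in subsequence B as its term 5, giving 80.
The 15th slot belongs to subsequence C; its 5th term is 44.
Position 16 falls in subsequence A as its term 6, giving 129.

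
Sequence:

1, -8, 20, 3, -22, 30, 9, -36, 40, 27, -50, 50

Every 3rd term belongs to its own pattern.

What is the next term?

81

Taking every 3rd term gives 3 separate tracks.
Subsequence A: 1, 3, 9, 27 (successive powers of 3).
Subsequence B: -8, -22, -36, -50 (linear: a_n = 6 − 14·n).
Subsequence C: 20, 30, 40, 50 (arithmetic, step +10).
The 13th slot belongs to subsequence A; its 5th term is 81.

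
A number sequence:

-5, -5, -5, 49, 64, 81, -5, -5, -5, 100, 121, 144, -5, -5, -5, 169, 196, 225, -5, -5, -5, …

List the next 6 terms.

256, 289, 324, -5, -5, -5

Positions follow the repeating pattern AAABBB; grouping by letter gives 2 tracks.
Track A is -5, -5, -5, -5, -5, -5, -5, -5, -5, -5, -5, -5, which is always -5.
Track B is 49, 64, 81, 100, 121, 144, 169, 196, 225, which is consecutive squares n² from n = 7.
Position 22 falls in track B as its term 10, giving 256.
Position 23 → track B, term 11 = 289.
Position 24 falls in track B as its term 12, giving 324.
Term 25 comes from track A (its 13th entry): -5.
Term 26 comes from track A (its 14th entry): -5.
The 27th slot belongs to track A; its 15th term is -5.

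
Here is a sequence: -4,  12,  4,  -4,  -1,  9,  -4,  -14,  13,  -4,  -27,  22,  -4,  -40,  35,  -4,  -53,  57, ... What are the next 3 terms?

-4, -66, 92

Split by position mod 3 into 3 tracks.
Stream A = -4, -4, -4, -4, -4, -4: always -4.
Stream B = 12, -1, -14, -27, -40, -53: subtracting 13 each time.
Stream C = 4, 9, 13, 22, 35, 57: each term equals the sum of the previous two.
Position 19 falls in stream A as its term 7, giving -4.
Term 20 comes from stream B (its 7th entry): -66.
Position 21 → stream C, term 7 = 92.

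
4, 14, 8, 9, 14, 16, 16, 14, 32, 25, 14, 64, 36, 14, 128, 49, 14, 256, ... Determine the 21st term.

Taking every 3rd term gives 3 separate tracks.
Stream A: 4, 9, 16, 25, 36, 49 — consecutive squares n² from n = 2.
Stream B: 14, 14, 14, 14, 14, 14 — always 14.
Stream C: 8, 16, 32, 64, 128, 256 — powers of 2.
The 21st slot belongs to stream C; its 7th term is 512.

512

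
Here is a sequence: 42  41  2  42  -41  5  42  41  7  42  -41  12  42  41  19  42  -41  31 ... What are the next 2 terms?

Split by position mod 3 into 3 tracks.
Track A: 42, 42, 42, 42, 42, 42 — constant 42.
Track B: 41, -41, 41, -41, 41, -41 — oscillating between 41 and -41.
Track C: 2, 5, 7, 12, 19, 31 — each term equals the sum of the previous two.
Position 19 → track A, term 7 = 42.
Term 20 comes from track B (its 7th entry): 41.

42, 41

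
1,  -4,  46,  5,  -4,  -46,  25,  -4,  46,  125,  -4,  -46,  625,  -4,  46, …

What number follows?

Split by position mod 3: positions 1, 4, 7, … form one track, and each other residue class forms its own.
Track A: 1, 5, 25, 125, 625 (powers 5^0, 5^1, 5^2, …).
Track B: -4, -4, -4, -4, -4 (constant -4).
Track C: 46, -46, 46, -46, 46 (alternating ±46).
The 16th slot belongs to track A; its 6th term is 3125.

3125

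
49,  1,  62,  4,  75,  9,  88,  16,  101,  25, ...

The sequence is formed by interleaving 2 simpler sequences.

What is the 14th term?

49

Odd-indexed and even-indexed terms follow separate rules.
Stream A = 49, 62, 75, 88, 101: adding 13 each time.
Stream B = 1, 4, 9, 16, 25: the squares 1², 2², 3², ….
Position 14 falls in stream B as its term 7, giving 49.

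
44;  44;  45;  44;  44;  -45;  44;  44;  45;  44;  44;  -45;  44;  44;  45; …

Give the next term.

Reading positions in blocks of 3 reveals the pattern AAB — 2 tracks woven together.
Subsequence A: 44, 44, 44, 44, 44, 44, 44, 44, 44, 44 (constant 44).
Subsequence B: 45, -45, 45, -45, 45 (oscillating between 45 and -45).
Position 16 falls in subsequence A as its term 11, giving 44.

44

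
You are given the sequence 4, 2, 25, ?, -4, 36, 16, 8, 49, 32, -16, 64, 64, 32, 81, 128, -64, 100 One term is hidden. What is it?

8

Read the sequence 3 terms at a time; column i is its own pattern.
Track A: 4, ?, 16, 32, 64, 128. Powers 2^2, 2^3, 2^4, ….
Track B: 2, -4, 8, -16, 32, -64. Multiplying by -2 each time.
Track C: 25, 36, 49, 64, 81, 100. Consecutive squares n² from n = 5.
Track A's pattern makes the blank 8.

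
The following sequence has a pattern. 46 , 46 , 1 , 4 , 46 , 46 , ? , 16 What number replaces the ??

9

Reading positions in blocks of 4 reveals the pattern AABB — 2 tracks woven together.
Track A: 46, 46, 46, 46. Constant 46.
Track B: 1, 4, ?, 16. Perfect squares starting at 1².
So the missing entry in track B is 9.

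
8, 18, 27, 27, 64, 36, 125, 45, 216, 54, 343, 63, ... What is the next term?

512

Positions 1, 3, 5, … form one subsequence and positions 2, 4, 6, … form another.
Track A: 8, 27, 64, 125, 216, 343. The cubes 2³, 3³, 4³, ….
Track B: 18, 27, 36, 45, 54, 63. Arithmetic, step +9.
Term 13 comes from track A (its 7th entry): 512.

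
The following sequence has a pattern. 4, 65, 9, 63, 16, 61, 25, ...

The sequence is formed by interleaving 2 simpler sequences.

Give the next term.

59

The terms cycle through 2 interleaved subsequences.
Subsequence A: 4, 9, 16, 25 — perfect squares starting at 2².
Subsequence B: 65, 63, 61 — arithmetic, step −2.
The 8th slot belongs to subsequence B; its 4th term is 59.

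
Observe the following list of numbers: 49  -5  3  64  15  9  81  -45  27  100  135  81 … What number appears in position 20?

Read the sequence 3 terms at a time; column i is its own pattern.
Stream A: 49, 64, 81, 100 (perfect squares starting at 7²).
Stream B: -5, 15, -45, 135 (geometric with ratio -3).
Stream C: 3, 9, 27, 81 (powers of 3).
Term 20 comes from stream B (its 7th entry): -3645.

-3645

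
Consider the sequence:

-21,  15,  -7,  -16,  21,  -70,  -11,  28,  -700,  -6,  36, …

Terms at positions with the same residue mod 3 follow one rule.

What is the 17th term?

55

The terms cycle through 3 interleaved subsequences.
Subsequence A: -21, -16, -11, -6 — linear: a_n = -26 + 5·n.
Subsequence B: 15, 21, 28, 36 — the triangular numbers T_5, T_6, ….
Subsequence C: -7, -70, -700 — geometric with ratio 10.
The 17th slot belongs to subsequence B; its 6th term is 55.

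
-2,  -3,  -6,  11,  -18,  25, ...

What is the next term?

-54

Positions 1, 3, 5, … form one subsequence and positions 2, 4, 6, … form another.
Stream A: -2, -6, -18 (geometric with ratio 3).
Stream B: -3, 11, 25 (adding 14 each time).
Position 7 falls in stream A as its term 4, giving -54.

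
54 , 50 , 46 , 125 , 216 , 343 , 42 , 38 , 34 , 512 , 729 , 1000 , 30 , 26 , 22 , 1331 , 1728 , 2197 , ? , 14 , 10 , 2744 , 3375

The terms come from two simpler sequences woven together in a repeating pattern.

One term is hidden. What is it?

18

Reading positions in blocks of 6 reveals the pattern AAABBB — 2 tracks woven together.
Stream A = 54, 50, 46, 42, 38, 34, 30, 26, 22, ?, 14, 10: subtracting 4 each time.
Stream B = 125, 216, 343, 512, 729, 1000, 1331, 1728, 2197, 2744, 3375: consecutive cubes n³ from n = 5.
Stream A's pattern makes the blank 18.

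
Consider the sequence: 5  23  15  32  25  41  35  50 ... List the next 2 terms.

45, 59

The terms cycle through 2 interleaved subsequences.
Track A: 5, 15, 25, 35 (arithmetic with common difference +10).
Track B: 23, 32, 41, 50 (adding 9 each time).
Position 9 falls in track A as its term 5, giving 45.
The 10th slot belongs to track B; its 5th term is 59.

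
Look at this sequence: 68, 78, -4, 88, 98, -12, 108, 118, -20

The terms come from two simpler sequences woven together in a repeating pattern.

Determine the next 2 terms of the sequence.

Reading positions in blocks of 3 reveals the pattern AAB — 2 tracks woven together.
Subsequence A is 68, 78, 88, 98, 108, 118, which is arithmetic, step +10.
Subsequence B is -4, -12, -20, which is arithmetic, step −8.
The 10th slot belongs to subsequence A; its 7th term is 128.
Term 11 comes from subsequence A (its 8th entry): 138.

128, 138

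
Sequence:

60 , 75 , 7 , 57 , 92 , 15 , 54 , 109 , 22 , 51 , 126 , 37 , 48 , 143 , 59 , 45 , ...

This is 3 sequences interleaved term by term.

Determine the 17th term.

Split by position mod 3 into 3 tracks.
Stream A: 60, 57, 54, 51, 48, 45. Linear: a_n = 63 − 3·n.
Stream B: 75, 92, 109, 126, 143. Adding 17 each time.
Stream C: 7, 15, 22, 37, 59. Each term equals the sum of the previous two.
Position 17 falls in stream B as its term 6, giving 160.

160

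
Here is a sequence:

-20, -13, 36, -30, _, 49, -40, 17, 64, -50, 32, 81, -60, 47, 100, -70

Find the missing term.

2

Split by position mod 3: positions 1, 4, 7, … form one track, and each other residue class forms its own.
Stream A: -20, -30, -40, -50, -60, -70 — subtracting 10 each time.
Stream B: -13, ?, 17, 32, 47 — adding 15 each time.
Stream C: 36, 49, 64, 81, 100 — perfect squares starting at 6².
So the missing entry in stream B is 2.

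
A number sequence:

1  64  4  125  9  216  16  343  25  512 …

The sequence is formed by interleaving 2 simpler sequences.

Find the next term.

36

Split by position mod 2 into 2 tracks.
Stream A = 1, 4, 9, 16, 25: consecutive squares n² from n = 1.
Stream B = 64, 125, 216, 343, 512: perfect cubes starting at 4³.
The 11th slot belongs to stream A; its 6th term is 36.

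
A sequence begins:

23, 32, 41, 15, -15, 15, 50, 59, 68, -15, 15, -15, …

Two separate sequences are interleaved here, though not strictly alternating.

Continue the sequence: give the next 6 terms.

The slot pattern repeats as AAABBB (period 6), so there are 2 interleaved tracks.
Stream A: 23, 32, 41, 50, 59, 68 — arithmetic with common difference +9.
Stream B: 15, -15, 15, -15, 15, -15 — the oscillation 15·(−1)^(n+1).
Position 13 falls in stream A as its term 7, giving 77.
Position 14 falls in stream A as its term 8, giving 86.
Position 15 falls in stream A as its term 9, giving 95.
The 16th slot belongs to stream B; its 7th term is 15.
Position 17 falls in stream B as its term 8, giving -15.
The 18th slot belongs to stream B; its 9th term is 15.

77, 86, 95, 15, -15, 15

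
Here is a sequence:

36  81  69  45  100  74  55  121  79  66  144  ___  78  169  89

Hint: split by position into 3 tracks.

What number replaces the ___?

The terms cycle through 3 interleaved subsequences.
Stream A: 36, 45, 55, 66, 78 (triangular numbers n(n+1)/2 for n = 8, 9, …).
Stream B: 81, 100, 121, 144, 169 (consecutive squares n² from n = 9).
Stream C: 69, 74, 79, ?, 89 (arithmetic with common difference +5).
Stream C's pattern makes the blank 84.

84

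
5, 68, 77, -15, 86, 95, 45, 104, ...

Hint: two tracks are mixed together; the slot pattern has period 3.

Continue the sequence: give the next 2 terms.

The slot pattern repeats as ABB (period 3), so there are 2 interleaved tracks.
Track A: 5, -15, 45 (multiplying by -3 each time).
Track B: 68, 77, 86, 95, 104 (arithmetic with common difference +9).
Term 9 comes from track B (its 6th entry): 113.
The 10th slot belongs to track A; its 4th term is -135.

113, -135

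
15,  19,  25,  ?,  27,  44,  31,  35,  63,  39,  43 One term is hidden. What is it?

23

The slot pattern repeats as AAB (period 3), so there are 2 interleaved tracks.
Subsequence A: 15, 19, ?, 27, 31, 35, 39, 43. Adding 4 each time.
Subsequence B: 25, 44, 63. Adding 19 each time.
Subsequence A's pattern makes the blank 23.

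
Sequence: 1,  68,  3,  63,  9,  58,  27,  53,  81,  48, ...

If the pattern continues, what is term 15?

2187

Split by position mod 2 into 2 tracks.
Subsequence A: 1, 3, 9, 27, 81 (a geometric progression (common ratio 3)).
Subsequence B: 68, 63, 58, 53, 48 (arithmetic with common difference −5).
Term 15 comes from subsequence A (its 8th entry): 2187.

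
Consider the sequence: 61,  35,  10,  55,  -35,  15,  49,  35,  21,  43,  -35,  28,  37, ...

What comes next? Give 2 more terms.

The terms cycle through 3 interleaved subsequences.
Track A: 61, 55, 49, 43, 37 (subtracting 6 each time).
Track B: 35, -35, 35, -35 (oscillating between 35 and -35).
Track C: 10, 15, 21, 28 (the triangular numbers T_4, T_5, …).
Position 14 → track B, term 5 = 35.
Term 15 comes from track C (its 5th entry): 36.

35, 36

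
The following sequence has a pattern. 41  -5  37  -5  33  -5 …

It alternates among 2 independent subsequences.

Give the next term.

29

Taking every 2nd term gives 2 separate tracks.
Track A: 41, 37, 33 — arithmetic, step −4.
Track B: -5, -5, -5 — constant -5.
Term 7 comes from track A (its 4th entry): 29.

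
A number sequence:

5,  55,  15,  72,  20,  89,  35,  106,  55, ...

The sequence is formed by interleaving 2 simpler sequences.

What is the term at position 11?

90

Split by position mod 2 into 2 tracks.
Stream A: 5, 15, 20, 35, 55 (Fibonacci-style (each term is the sum of the two before it)).
Stream B: 55, 72, 89, 106 (linear: a_n = 38 + 17·n).
The 11th slot belongs to stream A; its 6th term is 90.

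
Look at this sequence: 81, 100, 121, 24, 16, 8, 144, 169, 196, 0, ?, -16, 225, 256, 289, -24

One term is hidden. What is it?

Reading positions in blocks of 6 reveals the pattern AAABBB — 2 tracks woven together.
Subsequence A is 81, 100, 121, 144, 169, 196, 225, 256, 289, which is perfect squares starting at 9².
Subsequence B is 24, 16, 8, 0, ?, -16, -24, which is arithmetic, step −8.
The gap is subsequence B's term 5; the rule gives -8.

-8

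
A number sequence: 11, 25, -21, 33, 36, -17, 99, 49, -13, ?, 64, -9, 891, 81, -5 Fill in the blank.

Taking every 3rd term gives 3 separate tracks.
Subsequence A: 11, 33, 99, ?, 891 (geometric, ×3 each step).
Subsequence B: 25, 36, 49, 64, 81 (consecutive squares n² from n = 5).
Subsequence C: -21, -17, -13, -9, -5 (linear: a_n = -25 + 4·n).
The gap is subsequence A's term 4; the rule gives 297.

297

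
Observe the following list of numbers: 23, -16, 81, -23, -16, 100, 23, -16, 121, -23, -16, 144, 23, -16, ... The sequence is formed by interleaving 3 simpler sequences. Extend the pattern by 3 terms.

Split by position mod 3 into 3 tracks.
Subsequence A: 23, -23, 23, -23, 23 (alternating ±23).
Subsequence B: -16, -16, -16, -16, -16 (the constant sequence -16).
Subsequence C: 81, 100, 121, 144 (the squares 9², 10², 11², …).
Position 15 → subsequence C, term 5 = 169.
Position 16 falls in subsequence A as its term 6, giving -23.
The 17th slot belongs to subsequence B; its 6th term is -16.

169, -23, -16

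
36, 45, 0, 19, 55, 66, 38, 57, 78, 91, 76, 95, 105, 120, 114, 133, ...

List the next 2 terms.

136, 153

Reading positions in blocks of 4 reveals the pattern AABB — 2 tracks woven together.
Stream A = 36, 45, 55, 66, 78, 91, 105, 120: triangular numbers n(n+1)/2 for n = 8, 9, ….
Stream B = 0, 19, 38, 57, 76, 95, 114, 133: linear: a_n = -19 + 19·n.
Position 17 falls in stream A as its term 9, giving 136.
Position 18 → stream A, term 10 = 153.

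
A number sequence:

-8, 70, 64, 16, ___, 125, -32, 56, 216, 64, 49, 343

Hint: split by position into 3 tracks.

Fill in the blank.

63

Split by position mod 3: positions 1, 4, 7, … form one track, and each other residue class forms its own.
Stream A = -8, 16, -32, 64: geometric with ratio -2.
Stream B = 70, ?, 56, 49: arithmetic, step −7.
Stream C = 64, 125, 216, 343: consecutive cubes n³ from n = 4.
So the missing entry in stream B is 63.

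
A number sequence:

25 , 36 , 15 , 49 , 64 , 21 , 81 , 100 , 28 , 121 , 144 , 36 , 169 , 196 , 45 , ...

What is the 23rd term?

Reading positions in blocks of 3 reveals the pattern AAB — 2 tracks woven together.
Stream A = 25, 36, 49, 64, 81, 100, 121, 144, 169, 196: perfect squares starting at 5².
Stream B = 15, 21, 28, 36, 45: the triangular numbers T_5, T_6, ….
Term 23 comes from stream A (its 16th entry): 400.

400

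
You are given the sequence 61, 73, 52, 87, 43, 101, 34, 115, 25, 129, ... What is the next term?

Taking every 2nd term gives 2 separate tracks.
Stream A: 61, 52, 43, 34, 25. Linear: a_n = 70 − 9·n.
Stream B: 73, 87, 101, 115, 129. Arithmetic, step +14.
Position 11 falls in stream A as its term 6, giving 16.

16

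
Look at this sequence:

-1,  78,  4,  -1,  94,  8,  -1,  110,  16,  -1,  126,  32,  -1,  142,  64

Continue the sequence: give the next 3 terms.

Read the sequence 3 terms at a time; column i is its own pattern.
Stream A: -1, -1, -1, -1, -1. Constant -1.
Stream B: 78, 94, 110, 126, 142. Adding 16 each time.
Stream C: 4, 8, 16, 32, 64. Successive powers of 2.
Position 16 falls in stream A as its term 6, giving -1.
The 17th slot belongs to stream B; its 6th term is 158.
Term 18 comes from stream C (its 6th entry): 128.

-1, 158, 128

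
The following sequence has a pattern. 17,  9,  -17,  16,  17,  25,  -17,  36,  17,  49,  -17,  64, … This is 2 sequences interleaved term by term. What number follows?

The terms cycle through 2 interleaved subsequences.
Track A: 17, -17, 17, -17, 17, -17. Alternating ±17.
Track B: 9, 16, 25, 36, 49, 64. Consecutive squares n² from n = 3.
Position 13 falls in track A as its term 7, giving 17.

17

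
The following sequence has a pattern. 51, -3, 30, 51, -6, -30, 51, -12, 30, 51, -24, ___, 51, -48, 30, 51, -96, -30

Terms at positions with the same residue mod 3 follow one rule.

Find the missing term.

-30

Taking every 3rd term gives 3 separate tracks.
Subsequence A is 51, 51, 51, 51, 51, 51, which is constant 51.
Subsequence B is -3, -6, -12, -24, -48, -96, which is multiplying by 2 each time.
Subsequence C is 30, -30, 30, ?, 30, -30, which is oscillating between 30 and -30.
The gap is subsequence C's term 4; the rule gives -30.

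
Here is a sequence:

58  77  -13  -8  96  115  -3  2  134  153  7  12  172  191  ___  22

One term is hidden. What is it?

17

Positions follow the repeating pattern AABB; grouping by letter gives 2 tracks.
Stream A is 58, 77, 96, 115, 134, 153, 172, 191, which is adding 19 each time.
Stream B is -13, -8, -3, 2, 7, 12, ?, 22, which is adding 5 each time.
The gap is stream B's term 7; the rule gives 17.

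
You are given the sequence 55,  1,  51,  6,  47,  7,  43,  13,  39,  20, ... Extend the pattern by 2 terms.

35, 33

Split by position mod 2 into 2 tracks.
Stream A: 55, 51, 47, 43, 39 — subtracting 4 each time.
Stream B: 1, 6, 7, 13, 20 — each term equals the sum of the previous two.
Position 11 falls in stream A as its term 6, giving 35.
The 12th slot belongs to stream B; its 6th term is 33.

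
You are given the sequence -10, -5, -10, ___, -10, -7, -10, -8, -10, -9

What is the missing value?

Positions 1, 3, 5, … form one subsequence and positions 2, 4, 6, … form another.
Subsequence A = -10, -10, -10, -10, -10: constant -10.
Subsequence B = -5, ?, -7, -8, -9: arithmetic, step −1.
The gap is subsequence B's term 2; the rule gives -6.

-6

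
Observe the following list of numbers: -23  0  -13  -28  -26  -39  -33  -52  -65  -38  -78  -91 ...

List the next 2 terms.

Positions follow the repeating pattern ABB; grouping by letter gives 2 tracks.
Stream A: -23, -28, -33, -38 — arithmetic with common difference −5.
Stream B: 0, -13, -26, -39, -52, -65, -78, -91 — subtracting 13 each time.
The 13th slot belongs to stream A; its 5th term is -43.
Term 14 comes from stream B (its 9th entry): -104.

-43, -104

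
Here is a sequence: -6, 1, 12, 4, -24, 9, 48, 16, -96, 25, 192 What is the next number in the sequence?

Taking every 2nd term gives 2 separate tracks.
Track A = -6, 12, -24, 48, -96, 192: geometric, ×-2 each step.
Track B = 1, 4, 9, 16, 25: perfect squares starting at 1².
Term 12 comes from track B (its 6th entry): 36.

36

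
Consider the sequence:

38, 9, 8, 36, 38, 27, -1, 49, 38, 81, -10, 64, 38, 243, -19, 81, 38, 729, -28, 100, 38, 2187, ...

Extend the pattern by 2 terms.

-37, 121

The terms cycle through 4 interleaved subsequences.
Track A: 38, 38, 38, 38, 38, 38 — the constant sequence 38.
Track B: 9, 27, 81, 243, 729, 2187 — powers 3^2, 3^3, 3^4, ….
Track C: 8, -1, -10, -19, -28 — arithmetic, step −9.
Track D: 36, 49, 64, 81, 100 — consecutive squares n² from n = 6.
Position 23 falls in track C as its term 6, giving -37.
Term 24 comes from track D (its 6th entry): 121.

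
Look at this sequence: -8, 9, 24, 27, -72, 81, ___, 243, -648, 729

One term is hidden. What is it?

216

Taking every 2nd term gives 2 separate tracks.
Track A = -8, 24, -72, ?, -648: a geometric progression (common ratio -3).
Track B = 9, 27, 81, 243, 729: powers 3^2, 3^3, 3^4, ….
Track A's pattern makes the blank 216.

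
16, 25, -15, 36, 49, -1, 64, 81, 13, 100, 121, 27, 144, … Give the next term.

Positions follow the repeating pattern AAB; grouping by letter gives 2 tracks.
Stream A is 16, 25, 36, 49, 64, 81, 100, 121, 144, which is the squares 4², 5², 6², ….
Stream B is -15, -1, 13, 27, which is adding 14 each time.
Position 14 → stream A, term 10 = 169.

169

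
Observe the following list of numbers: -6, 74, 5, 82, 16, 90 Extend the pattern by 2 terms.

Positions 1, 3, 5, … form one subsequence and positions 2, 4, 6, … form another.
Subsequence A: -6, 5, 16 (arithmetic with common difference +11).
Subsequence B: 74, 82, 90 (arithmetic with common difference +8).
Position 7 → subsequence A, term 4 = 27.
Position 8 → subsequence B, term 4 = 98.

27, 98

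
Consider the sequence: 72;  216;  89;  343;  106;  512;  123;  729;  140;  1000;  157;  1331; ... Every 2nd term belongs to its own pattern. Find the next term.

Positions 1, 3, 5, … form one subsequence and positions 2, 4, 6, … form another.
Subsequence A = 72, 89, 106, 123, 140, 157: arithmetic, step +17.
Subsequence B = 216, 343, 512, 729, 1000, 1331: perfect cubes starting at 6³.
Term 13 comes from subsequence A (its 7th entry): 174.

174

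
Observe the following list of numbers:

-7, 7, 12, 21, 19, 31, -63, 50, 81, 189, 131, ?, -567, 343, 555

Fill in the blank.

212

Positions follow the repeating pattern ABB; grouping by letter gives 2 tracks.
Stream A = -7, 21, -63, 189, -567: a geometric progression (common ratio -3).
Stream B = 7, 12, 19, 31, 50, 81, 131, ?, 343, 555: each term equals the sum of the previous two.
The gap is stream B's term 8; the rule gives 212.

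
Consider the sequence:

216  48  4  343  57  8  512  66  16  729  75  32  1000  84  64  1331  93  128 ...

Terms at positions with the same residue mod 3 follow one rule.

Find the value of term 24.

Taking every 3rd term gives 3 separate tracks.
Track A: 216, 343, 512, 729, 1000, 1331 — perfect cubes starting at 6³.
Track B: 48, 57, 66, 75, 84, 93 — arithmetic with common difference +9.
Track C: 4, 8, 16, 32, 64, 128 — successive powers of 2.
Position 24 → track C, term 8 = 512.

512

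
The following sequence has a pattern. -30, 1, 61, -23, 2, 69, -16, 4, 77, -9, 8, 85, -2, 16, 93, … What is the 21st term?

109

Read the sequence 3 terms at a time; column i is its own pattern.
Track A is -30, -23, -16, -9, -2, which is linear: a_n = -37 + 7·n.
Track B is 1, 2, 4, 8, 16, which is geometric, ×2 each step.
Track C is 61, 69, 77, 85, 93, which is arithmetic, step +8.
Term 21 comes from track C (its 7th entry): 109.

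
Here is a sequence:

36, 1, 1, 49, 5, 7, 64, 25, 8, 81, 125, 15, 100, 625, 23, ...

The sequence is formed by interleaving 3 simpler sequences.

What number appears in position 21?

Split by position mod 3: positions 1, 4, 7, … form one track, and each other residue class forms its own.
Subsequence A: 36, 49, 64, 81, 100. The squares 6², 7², 8², ….
Subsequence B: 1, 5, 25, 125, 625. Multiplying by 5 each time.
Subsequence C: 1, 7, 8, 15, 23. A Fibonacci-like recurrence a_n = a_{n-1} + a_{n-2}.
Position 21 falls in subsequence C as its term 7, giving 61.

61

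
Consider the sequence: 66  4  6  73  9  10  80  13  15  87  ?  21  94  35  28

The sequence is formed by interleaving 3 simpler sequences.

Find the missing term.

Taking every 3rd term gives 3 separate tracks.
Stream A: 66, 73, 80, 87, 94 — arithmetic with common difference +7.
Stream B: 4, 9, 13, ?, 35 — Fibonacci-style (each term is the sum of the two before it).
Stream C: 6, 10, 15, 21, 28 — the triangular numbers T_3, T_4, ….
Filling stream B at index 4 by its rule yields 22.

22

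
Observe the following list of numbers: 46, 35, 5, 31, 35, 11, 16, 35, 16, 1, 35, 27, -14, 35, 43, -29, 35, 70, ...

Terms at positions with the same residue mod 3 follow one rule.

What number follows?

-44

Split by position mod 3 into 3 tracks.
Stream A = 46, 31, 16, 1, -14, -29: arithmetic, step −15.
Stream B = 35, 35, 35, 35, 35, 35: the constant sequence 35.
Stream C = 5, 11, 16, 27, 43, 70: a Fibonacci-like recurrence a_n = a_{n-1} + a_{n-2}.
Position 19 falls in stream A as its term 7, giving -44.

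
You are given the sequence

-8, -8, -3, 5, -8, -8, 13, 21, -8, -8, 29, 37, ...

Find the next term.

Reading positions in blocks of 4 reveals the pattern AABB — 2 tracks woven together.
Stream A: -8, -8, -8, -8, -8, -8 — the constant sequence -8.
Stream B: -3, 5, 13, 21, 29, 37 — arithmetic, step +8.
Position 13 falls in stream A as its term 7, giving -8.

-8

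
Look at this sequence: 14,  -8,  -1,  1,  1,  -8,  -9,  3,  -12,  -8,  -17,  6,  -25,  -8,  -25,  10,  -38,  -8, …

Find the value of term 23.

-41

Split by position mod 4 into 4 tracks.
Track A: 14, 1, -12, -25, -38. Arithmetic with common difference −13.
Track B: -8, -8, -8, -8, -8. The constant sequence -8.
Track C: -1, -9, -17, -25. Linear: a_n = 7 − 8·n.
Track D: 1, 3, 6, 10. Triangular numbers n(n+1)/2 for n = 1, 2, ….
Position 23 → track C, term 6 = -41.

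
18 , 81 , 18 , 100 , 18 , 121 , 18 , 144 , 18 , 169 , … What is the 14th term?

225

Positions 1, 3, 5, … form one subsequence and positions 2, 4, 6, … form another.
Subsequence A: 18, 18, 18, 18, 18 — always 18.
Subsequence B: 81, 100, 121, 144, 169 — the squares 9², 10², 11², ….
Position 14 falls in subsequence B as its term 7, giving 225.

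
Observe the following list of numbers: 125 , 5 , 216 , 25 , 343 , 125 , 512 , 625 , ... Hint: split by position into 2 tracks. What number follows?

729

Taking every 2nd term gives 2 separate tracks.
Track A = 125, 216, 343, 512: perfect cubes starting at 5³.
Track B = 5, 25, 125, 625: powers of 5.
Term 9 comes from track A (its 5th entry): 729.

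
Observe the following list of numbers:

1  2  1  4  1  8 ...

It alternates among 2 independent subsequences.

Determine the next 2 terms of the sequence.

Positions 1, 3, 5, … form one subsequence and positions 2, 4, 6, … form another.
Track A: 1, 1, 1. Always 1.
Track B: 2, 4, 8. Successive powers of 2.
Position 7 falls in track A as its term 4, giving 1.
Term 8 comes from track B (its 4th entry): 16.

1, 16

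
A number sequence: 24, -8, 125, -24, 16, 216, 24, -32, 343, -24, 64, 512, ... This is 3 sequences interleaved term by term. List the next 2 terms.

Taking every 3rd term gives 3 separate tracks.
Stream A = 24, -24, 24, -24: alternating ±24.
Stream B = -8, 16, -32, 64: multiplying by -2 each time.
Stream C = 125, 216, 343, 512: the cubes 5³, 6³, 7³, ….
Position 13 falls in stream A as its term 5, giving 24.
Position 14 → stream B, term 5 = -128.

24, -128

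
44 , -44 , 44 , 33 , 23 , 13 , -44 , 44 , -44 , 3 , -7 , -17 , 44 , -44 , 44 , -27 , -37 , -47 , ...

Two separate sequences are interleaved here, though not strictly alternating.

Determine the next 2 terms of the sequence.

-44, 44

Reading positions in blocks of 6 reveals the pattern AAABBB — 2 tracks woven together.
Track A: 44, -44, 44, -44, 44, -44, 44, -44, 44 (alternating ±44).
Track B: 33, 23, 13, 3, -7, -17, -27, -37, -47 (subtracting 10 each time).
Position 19 → track A, term 10 = -44.
Term 20 comes from track A (its 11th entry): 44.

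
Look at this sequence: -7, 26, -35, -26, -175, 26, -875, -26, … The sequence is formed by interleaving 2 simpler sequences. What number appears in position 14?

26

The terms cycle through 2 interleaved subsequences.
Track A: -7, -35, -175, -875 (multiplying by 5 each time).
Track B: 26, -26, 26, -26 (alternating ±26).
Term 14 comes from track B (its 7th entry): 26.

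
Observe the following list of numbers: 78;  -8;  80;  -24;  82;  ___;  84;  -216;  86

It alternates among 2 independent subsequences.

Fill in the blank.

-72

Taking every 2nd term gives 2 separate tracks.
Track A is 78, 80, 82, 84, 86, which is arithmetic, step +2.
Track B is -8, -24, ?, -216, which is a geometric progression (common ratio 3).
So the missing entry in track B is -72.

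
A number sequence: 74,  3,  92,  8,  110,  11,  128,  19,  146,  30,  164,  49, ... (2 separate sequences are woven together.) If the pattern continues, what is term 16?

Odd-indexed and even-indexed terms follow separate rules.
Subsequence A: 74, 92, 110, 128, 146, 164 (arithmetic with common difference +18).
Subsequence B: 3, 8, 11, 19, 30, 49 (a Fibonacci-like recurrence a_n = a_{n-1} + a_{n-2}).
Position 16 falls in subsequence B as its term 8, giving 128.

128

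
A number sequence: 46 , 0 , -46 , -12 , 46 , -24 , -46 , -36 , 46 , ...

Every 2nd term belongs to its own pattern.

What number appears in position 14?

The terms cycle through 2 interleaved subsequences.
Subsequence A = 46, -46, 46, -46, 46: oscillating between 46 and -46.
Subsequence B = 0, -12, -24, -36: subtracting 12 each time.
The 14th slot belongs to subsequence B; its 7th term is -72.

-72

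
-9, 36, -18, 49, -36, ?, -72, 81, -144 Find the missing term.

Odd-indexed and even-indexed terms follow separate rules.
Stream A is -9, -18, -36, -72, -144, which is geometric, ×2 each step.
Stream B is 36, 49, ?, 81, which is consecutive squares n² from n = 6.
So the missing entry in stream B is 64.

64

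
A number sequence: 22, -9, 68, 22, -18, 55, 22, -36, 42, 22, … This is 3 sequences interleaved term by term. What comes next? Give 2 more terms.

Taking every 3rd term gives 3 separate tracks.
Subsequence A is 22, 22, 22, 22, which is the constant sequence 22.
Subsequence B is -9, -18, -36, which is multiplying by 2 each time.
Subsequence C is 68, 55, 42, which is linear: a_n = 81 − 13·n.
The 11th slot belongs to subsequence B; its 4th term is -72.
Term 12 comes from subsequence C (its 4th entry): 29.

-72, 29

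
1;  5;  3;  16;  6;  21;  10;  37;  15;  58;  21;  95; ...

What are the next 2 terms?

28, 153

Split by position mod 2 into 2 tracks.
Track A: 1, 3, 6, 10, 15, 21 (the triangular numbers T_1, T_2, …).
Track B: 5, 16, 21, 37, 58, 95 (a Fibonacci-like recurrence a_n = a_{n-1} + a_{n-2}).
Term 13 comes from track A (its 7th entry): 28.
The 14th slot belongs to track B; its 7th term is 153.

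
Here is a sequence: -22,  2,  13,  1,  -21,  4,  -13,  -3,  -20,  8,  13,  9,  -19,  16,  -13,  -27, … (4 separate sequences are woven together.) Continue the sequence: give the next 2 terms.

Read the sequence 4 terms at a time; column i is its own pattern.
Stream A is -22, -21, -20, -19, which is arithmetic with common difference +1.
Stream B is 2, 4, 8, 16, which is powers 2^1, 2^2, 2^3, ….
Stream C is 13, -13, 13, -13, which is alternating ±13.
Stream D is 1, -3, 9, -27, which is geometric with ratio -3.
Position 17 → stream A, term 5 = -18.
Position 18 → stream B, term 5 = 32.

-18, 32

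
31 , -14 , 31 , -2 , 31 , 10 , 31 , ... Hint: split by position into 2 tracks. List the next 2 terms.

22, 31

Odd-indexed and even-indexed terms follow separate rules.
Track A is 31, 31, 31, 31, which is the constant sequence 31.
Track B is -14, -2, 10, which is linear: a_n = -26 + 12·n.
Term 8 comes from track B (its 4th entry): 22.
Position 9 falls in track A as its term 5, giving 31.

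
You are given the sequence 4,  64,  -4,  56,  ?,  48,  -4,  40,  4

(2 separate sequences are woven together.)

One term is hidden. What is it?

The terms cycle through 2 interleaved subsequences.
Track A = 4, -4, ?, -4, 4: the oscillation 4·(−1)^(n+1).
Track B = 64, 56, 48, 40: arithmetic, step −8.
The gap is track A's term 3; the rule gives 4.

4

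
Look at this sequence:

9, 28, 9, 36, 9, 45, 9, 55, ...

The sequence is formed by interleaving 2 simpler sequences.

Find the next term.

Positions 1, 3, 5, … form one subsequence and positions 2, 4, 6, … form another.
Track A is 9, 9, 9, 9, which is always 9.
Track B is 28, 36, 45, 55, which is the triangular numbers T_7, T_8, ….
The 9th slot belongs to track A; its 5th term is 9.

9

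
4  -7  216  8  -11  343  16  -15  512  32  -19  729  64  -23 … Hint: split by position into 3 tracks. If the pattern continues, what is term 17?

The terms cycle through 3 interleaved subsequences.
Track A: 4, 8, 16, 32, 64. A geometric progression (common ratio 2).
Track B: -7, -11, -15, -19, -23. Subtracting 4 each time.
Track C: 216, 343, 512, 729. Perfect cubes starting at 6³.
Term 17 comes from track B (its 6th entry): -27.

-27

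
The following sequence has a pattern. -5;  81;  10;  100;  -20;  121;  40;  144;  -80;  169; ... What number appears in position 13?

-320

Split by position mod 2 into 2 tracks.
Stream A is -5, 10, -20, 40, -80, which is multiplying by -2 each time.
Stream B is 81, 100, 121, 144, 169, which is perfect squares starting at 9².
The 13th slot belongs to stream A; its 7th term is -320.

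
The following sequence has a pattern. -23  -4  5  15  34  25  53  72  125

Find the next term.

91

Reading positions in blocks of 3 reveals the pattern AAB — 2 tracks woven together.
Stream A: -23, -4, 15, 34, 53, 72 — adding 19 each time.
Stream B: 5, 25, 125 — successive powers of 5.
Position 10 → stream A, term 7 = 91.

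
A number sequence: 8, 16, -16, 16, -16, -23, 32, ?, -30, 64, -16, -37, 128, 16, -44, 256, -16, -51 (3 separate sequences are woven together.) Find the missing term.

16

Taking every 3rd term gives 3 separate tracks.
Stream A: 8, 16, 32, 64, 128, 256. Geometric with ratio 2.
Stream B: 16, -16, ?, -16, 16, -16. Alternating ±16.
Stream C: -16, -23, -30, -37, -44, -51. Subtracting 7 each time.
Filling stream B at index 3 by its rule yields 16.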